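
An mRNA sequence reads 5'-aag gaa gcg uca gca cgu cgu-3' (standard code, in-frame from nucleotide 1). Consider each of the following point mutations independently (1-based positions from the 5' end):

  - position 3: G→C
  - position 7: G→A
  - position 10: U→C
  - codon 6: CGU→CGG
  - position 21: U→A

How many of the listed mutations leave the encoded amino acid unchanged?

Codon 1: AAG (Lys) → AAC (Asn) — missense.
Codon 3: GCG (Ala) → ACG (Thr) — missense.
Codon 4: UCA (Ser) → CCA (Pro) — missense.
Codon 6: CGU (Arg) → CGG (Arg) — synonymous.
Codon 7: CGU (Arg) → CGA (Arg) — synonymous.
Synonymous: 2 of 5.

2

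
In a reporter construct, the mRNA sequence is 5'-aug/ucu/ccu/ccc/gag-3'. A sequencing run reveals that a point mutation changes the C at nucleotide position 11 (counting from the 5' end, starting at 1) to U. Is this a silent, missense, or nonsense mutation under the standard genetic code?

Position 11 falls in codon 4: CCC → Pro.
After the substitution the codon is CUC → Leu.
Pro ≠ Leu, so this is a missense mutation.

missense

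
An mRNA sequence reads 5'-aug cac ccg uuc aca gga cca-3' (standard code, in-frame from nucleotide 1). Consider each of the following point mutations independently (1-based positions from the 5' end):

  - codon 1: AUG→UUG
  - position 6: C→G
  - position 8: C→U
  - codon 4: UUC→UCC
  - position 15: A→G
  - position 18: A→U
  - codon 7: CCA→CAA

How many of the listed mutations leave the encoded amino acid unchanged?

2

Codon 1: AUG (Met) → UUG (Leu) — missense.
Codon 2: CAC (His) → CAG (Gln) — missense.
Codon 3: CCG (Pro) → CUG (Leu) — missense.
Codon 4: UUC (Phe) → UCC (Ser) — missense.
Codon 5: ACA (Thr) → ACG (Thr) — synonymous.
Codon 6: GGA (Gly) → GGU (Gly) — synonymous.
Codon 7: CCA (Pro) → CAA (Gln) — missense.
Synonymous: 2 of 7.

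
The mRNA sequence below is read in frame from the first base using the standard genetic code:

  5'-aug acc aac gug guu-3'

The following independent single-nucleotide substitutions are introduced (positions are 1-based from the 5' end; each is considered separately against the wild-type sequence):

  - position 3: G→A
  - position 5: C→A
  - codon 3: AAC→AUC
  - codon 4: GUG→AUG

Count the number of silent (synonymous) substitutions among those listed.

Codon 1: AUG (Met) → AUA (Ile) — missense.
Codon 2: ACC (Thr) → AAC (Asn) — missense.
Codon 3: AAC (Asn) → AUC (Ile) — missense.
Codon 4: GUG (Val) → AUG (Met) — missense.
Synonymous: 0 of 4.

0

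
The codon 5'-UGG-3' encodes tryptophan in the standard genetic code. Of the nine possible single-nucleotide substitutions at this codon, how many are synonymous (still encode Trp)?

Position 1: none → 0 synonymous.
Position 2: none → 0 synonymous.
Position 3: none → 0 synonymous.
Total: 0 + 0 + 0 = 0.

0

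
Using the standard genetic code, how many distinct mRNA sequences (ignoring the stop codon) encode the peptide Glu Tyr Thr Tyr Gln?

64

Glu: 2 codons.
Tyr: 2 codons.
Thr: 4 codons.
Tyr: 2 codons.
Gln: 2 codons.
2 × 2 × 4 × 2 × 2 = 64.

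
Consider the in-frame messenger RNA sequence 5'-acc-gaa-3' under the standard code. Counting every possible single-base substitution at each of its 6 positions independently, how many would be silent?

4

Codon 1 (ACC, Thr): 3 synonymous substitutions.
Codon 2 (GAA, Glu): 1 synonymous substitution.
Total: 3 + 1 = 4.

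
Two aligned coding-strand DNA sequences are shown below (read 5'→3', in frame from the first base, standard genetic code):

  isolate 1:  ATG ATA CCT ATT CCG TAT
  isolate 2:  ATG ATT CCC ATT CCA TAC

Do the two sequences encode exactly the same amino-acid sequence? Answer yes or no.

Codon 1: ATG Met / ATG Met — identical.
Codon 2: ATA Ile / ATT Ile — synonymous.
Codon 3: CCT Pro / CCC Pro — synonymous.
Codon 4: ATT Ile / ATT Ile — identical.
Codon 5: CCG Pro / CCA Pro — synonymous.
Codon 6: TAT Tyr / TAC Tyr — synonymous.
Nonsynonymous differences: 0 → same protein.

yes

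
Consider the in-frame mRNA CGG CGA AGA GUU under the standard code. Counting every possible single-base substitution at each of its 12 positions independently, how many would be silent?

13

Codon 1 (CGG, Arg): 4 synonymous substitutions.
Codon 2 (CGA, Arg): 4 synonymous substitutions.
Codon 3 (AGA, Arg): 2 synonymous substitutions.
Codon 4 (GUU, Val): 3 synonymous substitutions.
Total: 4 + 4 + 2 + 3 = 13.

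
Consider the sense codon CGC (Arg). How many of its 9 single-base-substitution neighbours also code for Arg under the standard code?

3

Position 1: none → 0 synonymous.
Position 2: none → 0 synonymous.
Position 3: CGU, CGA, CGG → 3 synonymous.
Total: 0 + 0 + 3 = 3.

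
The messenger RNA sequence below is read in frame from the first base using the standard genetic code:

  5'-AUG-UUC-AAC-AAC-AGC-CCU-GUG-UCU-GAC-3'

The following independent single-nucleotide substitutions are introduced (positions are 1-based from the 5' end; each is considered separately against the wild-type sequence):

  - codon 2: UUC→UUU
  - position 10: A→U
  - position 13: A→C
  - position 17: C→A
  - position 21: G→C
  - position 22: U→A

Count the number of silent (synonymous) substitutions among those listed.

Codon 2: UUC (Phe) → UUU (Phe) — synonymous.
Codon 4: AAC (Asn) → UAC (Tyr) — missense.
Codon 5: AGC (Ser) → CGC (Arg) — missense.
Codon 6: CCU (Pro) → CAU (His) — missense.
Codon 7: GUG (Val) → GUC (Val) — synonymous.
Codon 8: UCU (Ser) → ACU (Thr) — missense.
Synonymous: 2 of 6.

2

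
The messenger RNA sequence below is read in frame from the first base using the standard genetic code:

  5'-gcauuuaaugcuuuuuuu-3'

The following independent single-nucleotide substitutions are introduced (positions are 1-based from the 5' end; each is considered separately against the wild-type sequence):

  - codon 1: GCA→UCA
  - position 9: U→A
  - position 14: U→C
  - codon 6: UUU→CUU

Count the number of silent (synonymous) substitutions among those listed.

Codon 1: GCA (Ala) → UCA (Ser) — missense.
Codon 3: AAU (Asn) → AAA (Lys) — missense.
Codon 5: UUU (Phe) → UCU (Ser) — missense.
Codon 6: UUU (Phe) → CUU (Leu) — missense.
Synonymous: 0 of 4.

0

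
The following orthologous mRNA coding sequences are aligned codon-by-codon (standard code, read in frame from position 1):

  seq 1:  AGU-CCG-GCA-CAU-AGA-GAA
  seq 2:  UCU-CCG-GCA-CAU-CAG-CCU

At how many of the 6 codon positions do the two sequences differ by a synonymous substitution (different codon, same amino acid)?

1

Codon 1: AGU Ser / UCU Ser — synonymous.
Codon 2: CCG Pro / CCG Pro — identical.
Codon 3: GCA Ala / GCA Ala — identical.
Codon 4: CAU His / CAU His — identical.
Codon 5: AGA Arg / CAG Gln — nonsynonymous.
Codon 6: GAA Glu / CCU Pro — nonsynonymous.
Synonymous differences: 1.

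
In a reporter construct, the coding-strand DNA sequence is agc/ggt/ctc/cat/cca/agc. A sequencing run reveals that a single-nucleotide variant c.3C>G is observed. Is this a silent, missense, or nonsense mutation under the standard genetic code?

Position 3 falls in codon 1: AGC → Ser.
After the substitution the codon is AGG → Arg.
Ser ≠ Arg, so this is a missense mutation.

missense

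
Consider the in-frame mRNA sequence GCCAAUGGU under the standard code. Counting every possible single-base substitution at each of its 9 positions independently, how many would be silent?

7

Codon 1 (GCC, Ala): 3 synonymous substitutions.
Codon 2 (AAU, Asn): 1 synonymous substitution.
Codon 3 (GGU, Gly): 3 synonymous substitutions.
Total: 3 + 1 + 3 = 7.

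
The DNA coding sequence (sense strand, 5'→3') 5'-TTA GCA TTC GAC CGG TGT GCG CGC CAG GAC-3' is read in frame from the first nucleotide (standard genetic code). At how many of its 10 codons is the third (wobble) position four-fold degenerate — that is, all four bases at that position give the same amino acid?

Codon 1 TTA (Leu): third position 2-fold.
Codon 2 GCA (Ala): third position 4-fold.
Codon 3 TTC (Phe): third position 2-fold.
Codon 4 GAC (Asp): third position 2-fold.
Codon 5 CGG (Arg): third position 4-fold.
Codon 6 TGT (Cys): third position 2-fold.
Codon 7 GCG (Ala): third position 4-fold.
Codon 8 CGC (Arg): third position 4-fold.
Codon 9 CAG (Gln): third position 2-fold.
Codon 10 GAC (Asp): third position 2-fold.
Four-fold degenerate third positions: 4.

4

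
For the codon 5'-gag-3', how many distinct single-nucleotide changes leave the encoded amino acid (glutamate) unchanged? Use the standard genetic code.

Position 1: none → 0 synonymous.
Position 2: none → 0 synonymous.
Position 3: GAA → 1 synonymous.
Total: 0 + 0 + 1 = 1.

1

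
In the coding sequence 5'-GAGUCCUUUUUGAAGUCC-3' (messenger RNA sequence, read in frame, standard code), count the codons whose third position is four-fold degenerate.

Codon 1 GAG (Glu): third position 2-fold.
Codon 2 UCC (Ser): third position 4-fold.
Codon 3 UUU (Phe): third position 2-fold.
Codon 4 UUG (Leu): third position 2-fold.
Codon 5 AAG (Lys): third position 2-fold.
Codon 6 UCC (Ser): third position 4-fold.
Four-fold degenerate third positions: 2.

2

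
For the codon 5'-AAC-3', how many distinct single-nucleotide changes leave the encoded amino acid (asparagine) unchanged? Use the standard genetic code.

Position 1: none → 0 synonymous.
Position 2: none → 0 synonymous.
Position 3: AAT → 1 synonymous.
Total: 0 + 0 + 1 = 1.

1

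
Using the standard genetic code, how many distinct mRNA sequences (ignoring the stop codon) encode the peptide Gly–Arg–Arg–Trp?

Gly: 4 codons.
Arg: 6 codons.
Arg: 6 codons.
Trp: 1 codon.
4 × 6 × 6 × 1 = 144.

144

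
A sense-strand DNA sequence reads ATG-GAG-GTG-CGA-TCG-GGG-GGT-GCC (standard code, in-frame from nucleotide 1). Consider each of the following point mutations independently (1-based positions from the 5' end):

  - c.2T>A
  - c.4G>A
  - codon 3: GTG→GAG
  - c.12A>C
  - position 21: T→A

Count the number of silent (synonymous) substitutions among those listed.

Codon 1: ATG (Met) → AAG (Lys) — missense.
Codon 2: GAG (Glu) → AAG (Lys) — missense.
Codon 3: GTG (Val) → GAG (Glu) — missense.
Codon 4: CGA (Arg) → CGC (Arg) — synonymous.
Codon 7: GGT (Gly) → GGA (Gly) — synonymous.
Synonymous: 2 of 5.

2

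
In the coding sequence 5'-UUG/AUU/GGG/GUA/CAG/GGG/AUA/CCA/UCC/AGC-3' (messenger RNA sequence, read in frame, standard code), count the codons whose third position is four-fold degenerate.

Codon 1 UUG (Leu): third position 2-fold.
Codon 2 AUU (Ile): third position 3-fold.
Codon 3 GGG (Gly): third position 4-fold.
Codon 4 GUA (Val): third position 4-fold.
Codon 5 CAG (Gln): third position 2-fold.
Codon 6 GGG (Gly): third position 4-fold.
Codon 7 AUA (Ile): third position 3-fold.
Codon 8 CCA (Pro): third position 4-fold.
Codon 9 UCC (Ser): third position 4-fold.
Codon 10 AGC (Ser): third position 2-fold.
Four-fold degenerate third positions: 5.

5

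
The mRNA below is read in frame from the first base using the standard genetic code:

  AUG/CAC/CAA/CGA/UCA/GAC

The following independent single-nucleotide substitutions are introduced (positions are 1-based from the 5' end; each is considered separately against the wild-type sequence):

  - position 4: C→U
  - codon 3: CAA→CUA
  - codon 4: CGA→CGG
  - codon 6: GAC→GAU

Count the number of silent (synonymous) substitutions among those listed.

2

Codon 2: CAC (His) → UAC (Tyr) — missense.
Codon 3: CAA (Gln) → CUA (Leu) — missense.
Codon 4: CGA (Arg) → CGG (Arg) — synonymous.
Codon 6: GAC (Asp) → GAU (Asp) — synonymous.
Synonymous: 2 of 4.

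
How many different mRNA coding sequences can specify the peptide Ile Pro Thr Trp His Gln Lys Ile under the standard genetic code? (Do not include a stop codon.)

Ile: 3 codons.
Pro: 4 codons.
Thr: 4 codons.
Trp: 1 codon.
His: 2 codons.
Gln: 2 codons.
Lys: 2 codons.
Ile: 3 codons.
3 × 4 × 4 × 1 × 2 × 2 × 2 × 3 = 1152.

1152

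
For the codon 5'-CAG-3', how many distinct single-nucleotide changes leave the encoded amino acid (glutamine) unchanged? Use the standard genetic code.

1

Position 1: none → 0 synonymous.
Position 2: none → 0 synonymous.
Position 3: CAA → 1 synonymous.
Total: 0 + 0 + 1 = 1.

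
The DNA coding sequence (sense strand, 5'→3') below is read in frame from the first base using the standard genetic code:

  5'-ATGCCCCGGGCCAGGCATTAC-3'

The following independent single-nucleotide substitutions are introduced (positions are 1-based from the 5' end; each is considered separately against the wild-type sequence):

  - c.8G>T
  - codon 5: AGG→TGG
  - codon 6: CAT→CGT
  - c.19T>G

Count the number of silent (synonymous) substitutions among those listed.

0

Codon 3: CGG (Arg) → CTG (Leu) — missense.
Codon 5: AGG (Arg) → TGG (Trp) — missense.
Codon 6: CAT (His) → CGT (Arg) — missense.
Codon 7: TAC (Tyr) → GAC (Asp) — missense.
Synonymous: 0 of 4.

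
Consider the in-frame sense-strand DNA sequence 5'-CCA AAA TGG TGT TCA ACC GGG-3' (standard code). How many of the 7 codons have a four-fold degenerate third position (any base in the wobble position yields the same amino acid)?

4

Codon 1 CCA (Pro): third position 4-fold.
Codon 2 AAA (Lys): third position 2-fold.
Codon 3 TGG (Trp): third position 1-fold.
Codon 4 TGT (Cys): third position 2-fold.
Codon 5 TCA (Ser): third position 4-fold.
Codon 6 ACC (Thr): third position 4-fold.
Codon 7 GGG (Gly): third position 4-fold.
Four-fold degenerate third positions: 4.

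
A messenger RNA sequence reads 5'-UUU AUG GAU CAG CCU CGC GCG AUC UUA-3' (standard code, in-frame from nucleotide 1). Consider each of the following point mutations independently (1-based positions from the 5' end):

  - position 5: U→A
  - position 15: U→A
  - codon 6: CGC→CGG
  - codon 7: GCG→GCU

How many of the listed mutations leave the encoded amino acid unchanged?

3

Codon 2: AUG (Met) → AAG (Lys) — missense.
Codon 5: CCU (Pro) → CCA (Pro) — synonymous.
Codon 6: CGC (Arg) → CGG (Arg) — synonymous.
Codon 7: GCG (Ala) → GCU (Ala) — synonymous.
Synonymous: 3 of 4.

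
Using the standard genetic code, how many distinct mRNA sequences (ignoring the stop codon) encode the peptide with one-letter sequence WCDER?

Trp: 1 codon.
Cys: 2 codons.
Asp: 2 codons.
Glu: 2 codons.
Arg: 6 codons.
1 × 2 × 2 × 2 × 6 = 48.

48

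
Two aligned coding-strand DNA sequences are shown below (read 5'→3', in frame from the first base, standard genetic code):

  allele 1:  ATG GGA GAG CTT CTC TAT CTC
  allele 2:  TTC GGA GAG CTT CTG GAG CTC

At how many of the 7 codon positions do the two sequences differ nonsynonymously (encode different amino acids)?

2

Codon 1: ATG Met / TTC Phe — nonsynonymous.
Codon 2: GGA Gly / GGA Gly — identical.
Codon 3: GAG Glu / GAG Glu — identical.
Codon 4: CTT Leu / CTT Leu — identical.
Codon 5: CTC Leu / CTG Leu — synonymous.
Codon 6: TAT Tyr / GAG Glu — nonsynonymous.
Codon 7: CTC Leu / CTC Leu — identical.
Nonsynonymous differences: 2.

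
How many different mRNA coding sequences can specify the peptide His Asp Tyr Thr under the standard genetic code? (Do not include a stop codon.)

32

His: 2 codons.
Asp: 2 codons.
Tyr: 2 codons.
Thr: 4 codons.
2 × 2 × 2 × 4 = 32.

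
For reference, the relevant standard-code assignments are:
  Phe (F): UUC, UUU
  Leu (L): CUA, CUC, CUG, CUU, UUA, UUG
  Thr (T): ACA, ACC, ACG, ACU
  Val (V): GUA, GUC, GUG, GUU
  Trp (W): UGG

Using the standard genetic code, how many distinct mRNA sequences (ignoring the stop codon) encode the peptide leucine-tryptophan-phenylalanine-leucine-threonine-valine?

1152

Leu: 6 codons.
Trp: 1 codon.
Phe: 2 codons.
Leu: 6 codons.
Thr: 4 codons.
Val: 4 codons.
6 × 1 × 2 × 6 × 4 × 4 = 1152.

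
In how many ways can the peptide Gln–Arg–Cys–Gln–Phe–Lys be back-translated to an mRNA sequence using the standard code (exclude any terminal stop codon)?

192

Gln: 2 codons.
Arg: 6 codons.
Cys: 2 codons.
Gln: 2 codons.
Phe: 2 codons.
Lys: 2 codons.
2 × 6 × 2 × 2 × 2 × 2 = 192.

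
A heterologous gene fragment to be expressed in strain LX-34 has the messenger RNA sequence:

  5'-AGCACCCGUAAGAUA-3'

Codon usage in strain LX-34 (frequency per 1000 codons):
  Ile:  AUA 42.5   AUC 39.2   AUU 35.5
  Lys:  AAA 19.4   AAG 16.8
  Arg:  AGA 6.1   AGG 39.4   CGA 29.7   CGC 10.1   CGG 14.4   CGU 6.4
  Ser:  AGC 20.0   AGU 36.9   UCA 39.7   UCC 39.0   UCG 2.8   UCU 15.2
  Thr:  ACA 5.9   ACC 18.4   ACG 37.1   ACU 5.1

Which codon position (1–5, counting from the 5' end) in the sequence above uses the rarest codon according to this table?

Codon 1 AGC (Ser): 20.0 per 1000.
Codon 2 ACC (Thr): 18.4 per 1000.
Codon 3 CGU (Arg): 6.4 per 1000.
Codon 4 AAG (Lys): 16.8 per 1000.
Codon 5 AUA (Ile): 42.5 per 1000.
Lowest frequency is 6.4 at codon 3.

3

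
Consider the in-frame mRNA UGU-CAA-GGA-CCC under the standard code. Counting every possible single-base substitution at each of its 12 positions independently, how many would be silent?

Codon 1 (UGU, Cys): 1 synonymous substitution.
Codon 2 (CAA, Gln): 1 synonymous substitution.
Codon 3 (GGA, Gly): 3 synonymous substitutions.
Codon 4 (CCC, Pro): 3 synonymous substitutions.
Total: 1 + 1 + 3 + 3 = 8.

8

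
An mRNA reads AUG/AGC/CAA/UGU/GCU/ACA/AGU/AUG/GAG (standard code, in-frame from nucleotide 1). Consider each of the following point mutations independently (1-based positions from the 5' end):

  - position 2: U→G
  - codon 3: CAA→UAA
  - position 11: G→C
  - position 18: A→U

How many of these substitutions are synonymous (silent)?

1

Codon 1: AUG (Met) → AGG (Arg) — missense.
Codon 3: CAA (Gln) → UAA (Stop) — nonsense.
Codon 4: UGU (Cys) → UCU (Ser) — missense.
Codon 6: ACA (Thr) → ACU (Thr) — synonymous.
Synonymous: 1 of 4.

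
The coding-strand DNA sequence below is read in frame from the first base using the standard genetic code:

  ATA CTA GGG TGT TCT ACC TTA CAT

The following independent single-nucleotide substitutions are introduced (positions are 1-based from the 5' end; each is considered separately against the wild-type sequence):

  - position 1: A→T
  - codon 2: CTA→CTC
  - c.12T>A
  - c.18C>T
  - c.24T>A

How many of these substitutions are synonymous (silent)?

Codon 1: ATA (Ile) → TTA (Leu) — missense.
Codon 2: CTA (Leu) → CTC (Leu) — synonymous.
Codon 4: TGT (Cys) → TGA (Stop) — nonsense.
Codon 6: ACC (Thr) → ACT (Thr) — synonymous.
Codon 8: CAT (His) → CAA (Gln) — missense.
Synonymous: 2 of 5.

2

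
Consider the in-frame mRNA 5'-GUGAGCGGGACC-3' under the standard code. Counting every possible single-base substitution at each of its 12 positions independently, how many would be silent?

Codon 1 (GUG, Val): 3 synonymous substitutions.
Codon 2 (AGC, Ser): 1 synonymous substitution.
Codon 3 (GGG, Gly): 3 synonymous substitutions.
Codon 4 (ACC, Thr): 3 synonymous substitutions.
Total: 3 + 1 + 3 + 3 = 10.

10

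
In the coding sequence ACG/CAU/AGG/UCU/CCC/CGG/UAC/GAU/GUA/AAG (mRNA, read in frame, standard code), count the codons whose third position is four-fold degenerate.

5

Codon 1 ACG (Thr): third position 4-fold.
Codon 2 CAU (His): third position 2-fold.
Codon 3 AGG (Arg): third position 2-fold.
Codon 4 UCU (Ser): third position 4-fold.
Codon 5 CCC (Pro): third position 4-fold.
Codon 6 CGG (Arg): third position 4-fold.
Codon 7 UAC (Tyr): third position 2-fold.
Codon 8 GAU (Asp): third position 2-fold.
Codon 9 GUA (Val): third position 4-fold.
Codon 10 AAG (Lys): third position 2-fold.
Four-fold degenerate third positions: 5.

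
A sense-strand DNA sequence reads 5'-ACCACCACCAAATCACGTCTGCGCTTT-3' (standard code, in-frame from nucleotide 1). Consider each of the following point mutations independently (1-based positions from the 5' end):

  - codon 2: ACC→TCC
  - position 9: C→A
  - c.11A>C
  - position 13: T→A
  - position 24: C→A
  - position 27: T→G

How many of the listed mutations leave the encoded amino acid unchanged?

2

Codon 2: ACC (Thr) → TCC (Ser) — missense.
Codon 3: ACC (Thr) → ACA (Thr) — synonymous.
Codon 4: AAA (Lys) → ACA (Thr) — missense.
Codon 5: TCA (Ser) → ACA (Thr) — missense.
Codon 8: CGC (Arg) → CGA (Arg) — synonymous.
Codon 9: TTT (Phe) → TTG (Leu) — missense.
Synonymous: 2 of 6.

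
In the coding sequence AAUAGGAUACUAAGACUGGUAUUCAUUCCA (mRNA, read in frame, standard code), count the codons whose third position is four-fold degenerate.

Codon 1 AAU (Asn): third position 2-fold.
Codon 2 AGG (Arg): third position 2-fold.
Codon 3 AUA (Ile): third position 3-fold.
Codon 4 CUA (Leu): third position 4-fold.
Codon 5 AGA (Arg): third position 2-fold.
Codon 6 CUG (Leu): third position 4-fold.
Codon 7 GUA (Val): third position 4-fold.
Codon 8 UUC (Phe): third position 2-fold.
Codon 9 AUU (Ile): third position 3-fold.
Codon 10 CCA (Pro): third position 4-fold.
Four-fold degenerate third positions: 4.

4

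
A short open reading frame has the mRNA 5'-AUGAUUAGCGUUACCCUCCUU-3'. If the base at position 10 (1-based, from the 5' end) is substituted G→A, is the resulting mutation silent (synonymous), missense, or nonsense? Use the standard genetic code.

missense

Position 10 falls in codon 4: GUU → Val.
After the substitution the codon is AUU → Ile.
Val ≠ Ile, so this is a missense mutation.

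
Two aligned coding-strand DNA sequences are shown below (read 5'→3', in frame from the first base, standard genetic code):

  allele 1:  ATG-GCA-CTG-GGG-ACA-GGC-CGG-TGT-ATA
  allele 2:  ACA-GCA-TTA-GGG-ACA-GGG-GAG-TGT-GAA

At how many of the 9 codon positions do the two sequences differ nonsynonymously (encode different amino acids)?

Codon 1: ATG Met / ACA Thr — nonsynonymous.
Codon 2: GCA Ala / GCA Ala — identical.
Codon 3: CTG Leu / TTA Leu — synonymous.
Codon 4: GGG Gly / GGG Gly — identical.
Codon 5: ACA Thr / ACA Thr — identical.
Codon 6: GGC Gly / GGG Gly — synonymous.
Codon 7: CGG Arg / GAG Glu — nonsynonymous.
Codon 8: TGT Cys / TGT Cys — identical.
Codon 9: ATA Ile / GAA Glu — nonsynonymous.
Nonsynonymous differences: 3.

3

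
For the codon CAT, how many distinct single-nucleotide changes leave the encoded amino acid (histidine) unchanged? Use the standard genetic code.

Position 1: none → 0 synonymous.
Position 2: none → 0 synonymous.
Position 3: CAC → 1 synonymous.
Total: 0 + 0 + 1 = 1.

1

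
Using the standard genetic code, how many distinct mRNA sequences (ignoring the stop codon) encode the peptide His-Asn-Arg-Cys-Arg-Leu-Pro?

6912

His: 2 codons.
Asn: 2 codons.
Arg: 6 codons.
Cys: 2 codons.
Arg: 6 codons.
Leu: 6 codons.
Pro: 4 codons.
2 × 2 × 6 × 2 × 6 × 6 × 4 = 6912.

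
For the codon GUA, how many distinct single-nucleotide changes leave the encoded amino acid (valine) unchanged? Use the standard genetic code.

3

Position 1: none → 0 synonymous.
Position 2: none → 0 synonymous.
Position 3: GUU, GUC, GUG → 3 synonymous.
Total: 0 + 0 + 3 = 3.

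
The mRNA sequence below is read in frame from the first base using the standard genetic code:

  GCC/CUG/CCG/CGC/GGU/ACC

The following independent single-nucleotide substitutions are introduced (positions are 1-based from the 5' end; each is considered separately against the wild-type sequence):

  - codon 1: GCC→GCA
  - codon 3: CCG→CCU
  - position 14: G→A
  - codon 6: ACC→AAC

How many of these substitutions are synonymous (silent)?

Codon 1: GCC (Ala) → GCA (Ala) — synonymous.
Codon 3: CCG (Pro) → CCU (Pro) — synonymous.
Codon 5: GGU (Gly) → GAU (Asp) — missense.
Codon 6: ACC (Thr) → AAC (Asn) — missense.
Synonymous: 2 of 4.

2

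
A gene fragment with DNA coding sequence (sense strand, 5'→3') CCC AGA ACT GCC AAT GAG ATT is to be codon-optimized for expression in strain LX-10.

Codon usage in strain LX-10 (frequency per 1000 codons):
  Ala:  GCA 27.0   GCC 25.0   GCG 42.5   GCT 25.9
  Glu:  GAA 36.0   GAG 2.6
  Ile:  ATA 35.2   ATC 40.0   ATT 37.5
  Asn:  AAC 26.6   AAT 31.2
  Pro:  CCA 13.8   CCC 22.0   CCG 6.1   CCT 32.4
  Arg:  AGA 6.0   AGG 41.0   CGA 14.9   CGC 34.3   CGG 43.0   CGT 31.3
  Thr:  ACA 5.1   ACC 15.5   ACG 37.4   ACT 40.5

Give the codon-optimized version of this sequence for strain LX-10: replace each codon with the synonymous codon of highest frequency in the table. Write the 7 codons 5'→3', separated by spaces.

Codon 1 (Pro): best is CCT at 32.4.
Codon 2 (Arg): best is CGG at 43.0.
Codon 3 (Thr): best is ACT at 40.5.
Codon 4 (Ala): best is GCG at 42.5.
Codon 5 (Asn): best is AAT at 31.2.
Codon 6 (Glu): best is GAA at 36.0.
Codon 7 (Ile): best is ATC at 40.0.

CCT CGG ACT GCG AAT GAA ATC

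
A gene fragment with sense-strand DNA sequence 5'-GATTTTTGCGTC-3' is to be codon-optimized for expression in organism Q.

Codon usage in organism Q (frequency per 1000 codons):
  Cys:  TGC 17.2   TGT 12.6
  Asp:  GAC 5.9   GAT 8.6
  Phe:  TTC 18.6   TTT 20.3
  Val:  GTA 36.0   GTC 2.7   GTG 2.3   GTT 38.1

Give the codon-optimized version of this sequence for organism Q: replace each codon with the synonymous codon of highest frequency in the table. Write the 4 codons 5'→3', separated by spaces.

Codon 1 (Asp): best is GAT at 8.6.
Codon 2 (Phe): best is TTT at 20.3.
Codon 3 (Cys): best is TGC at 17.2.
Codon 4 (Val): best is GTT at 38.1.

GAT TTT TGC GTT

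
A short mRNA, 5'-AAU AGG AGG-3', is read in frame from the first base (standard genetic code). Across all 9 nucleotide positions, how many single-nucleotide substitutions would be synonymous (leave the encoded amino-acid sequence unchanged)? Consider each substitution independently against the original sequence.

Codon 1 (AAU, Asn): 1 synonymous substitution.
Codon 2 (AGG, Arg): 2 synonymous substitutions.
Codon 3 (AGG, Arg): 2 synonymous substitutions.
Total: 1 + 2 + 2 = 5.

5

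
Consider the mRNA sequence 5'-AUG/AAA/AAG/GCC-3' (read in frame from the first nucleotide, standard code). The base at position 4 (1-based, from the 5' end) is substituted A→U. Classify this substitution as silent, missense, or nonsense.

Position 4 falls in codon 2: AAA → Lys.
After the substitution the codon is UAA → Stop.
The new codon is a stop codon, so this is a nonsense mutation.

nonsense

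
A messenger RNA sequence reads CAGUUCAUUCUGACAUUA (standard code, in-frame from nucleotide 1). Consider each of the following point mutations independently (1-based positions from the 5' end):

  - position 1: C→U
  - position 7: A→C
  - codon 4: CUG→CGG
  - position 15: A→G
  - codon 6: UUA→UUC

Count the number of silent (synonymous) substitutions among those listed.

1

Codon 1: CAG (Gln) → UAG (Stop) — nonsense.
Codon 3: AUU (Ile) → CUU (Leu) — missense.
Codon 4: CUG (Leu) → CGG (Arg) — missense.
Codon 5: ACA (Thr) → ACG (Thr) — synonymous.
Codon 6: UUA (Leu) → UUC (Phe) — missense.
Synonymous: 1 of 5.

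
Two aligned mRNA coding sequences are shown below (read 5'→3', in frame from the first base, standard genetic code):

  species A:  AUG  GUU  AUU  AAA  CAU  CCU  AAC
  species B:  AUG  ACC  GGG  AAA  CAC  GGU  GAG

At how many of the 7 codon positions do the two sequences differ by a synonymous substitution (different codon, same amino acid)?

1

Codon 1: AUG Met / AUG Met — identical.
Codon 2: GUU Val / ACC Thr — nonsynonymous.
Codon 3: AUU Ile / GGG Gly — nonsynonymous.
Codon 4: AAA Lys / AAA Lys — identical.
Codon 5: CAU His / CAC His — synonymous.
Codon 6: CCU Pro / GGU Gly — nonsynonymous.
Codon 7: AAC Asn / GAG Glu — nonsynonymous.
Synonymous differences: 1.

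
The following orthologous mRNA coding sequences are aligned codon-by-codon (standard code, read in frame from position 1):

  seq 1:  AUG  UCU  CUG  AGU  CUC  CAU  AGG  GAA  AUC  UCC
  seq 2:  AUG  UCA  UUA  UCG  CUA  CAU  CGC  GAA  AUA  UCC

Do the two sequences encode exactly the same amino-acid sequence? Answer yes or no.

yes

Codon 1: AUG Met / AUG Met — identical.
Codon 2: UCU Ser / UCA Ser — synonymous.
Codon 3: CUG Leu / UUA Leu — synonymous.
Codon 4: AGU Ser / UCG Ser — synonymous.
Codon 5: CUC Leu / CUA Leu — synonymous.
Codon 6: CAU His / CAU His — identical.
Codon 7: AGG Arg / CGC Arg — synonymous.
Codon 8: GAA Glu / GAA Glu — identical.
Codon 9: AUC Ile / AUA Ile — synonymous.
Codon 10: UCC Ser / UCC Ser — identical.
Nonsynonymous differences: 0 → same protein.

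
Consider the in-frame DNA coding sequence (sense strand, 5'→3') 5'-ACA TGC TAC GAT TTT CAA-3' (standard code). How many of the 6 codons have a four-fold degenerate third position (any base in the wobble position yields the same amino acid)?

Codon 1 ACA (Thr): third position 4-fold.
Codon 2 TGC (Cys): third position 2-fold.
Codon 3 TAC (Tyr): third position 2-fold.
Codon 4 GAT (Asp): third position 2-fold.
Codon 5 TTT (Phe): third position 2-fold.
Codon 6 CAA (Gln): third position 2-fold.
Four-fold degenerate third positions: 1.

1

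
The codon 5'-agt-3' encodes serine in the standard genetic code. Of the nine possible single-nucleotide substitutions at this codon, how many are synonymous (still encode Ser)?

Position 1: none → 0 synonymous.
Position 2: none → 0 synonymous.
Position 3: AGC → 1 synonymous.
Total: 0 + 0 + 1 = 1.

1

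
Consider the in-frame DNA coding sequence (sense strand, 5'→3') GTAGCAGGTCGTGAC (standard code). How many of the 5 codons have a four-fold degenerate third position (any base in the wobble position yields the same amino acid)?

Codon 1 GTA (Val): third position 4-fold.
Codon 2 GCA (Ala): third position 4-fold.
Codon 3 GGT (Gly): third position 4-fold.
Codon 4 CGT (Arg): third position 4-fold.
Codon 5 GAC (Asp): third position 2-fold.
Four-fold degenerate third positions: 4.

4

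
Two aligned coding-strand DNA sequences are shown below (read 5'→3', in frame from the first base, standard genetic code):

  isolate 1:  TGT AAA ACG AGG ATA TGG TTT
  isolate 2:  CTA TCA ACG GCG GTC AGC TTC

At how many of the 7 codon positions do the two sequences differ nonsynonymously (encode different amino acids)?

5

Codon 1: TGT Cys / CTA Leu — nonsynonymous.
Codon 2: AAA Lys / TCA Ser — nonsynonymous.
Codon 3: ACG Thr / ACG Thr — identical.
Codon 4: AGG Arg / GCG Ala — nonsynonymous.
Codon 5: ATA Ile / GTC Val — nonsynonymous.
Codon 6: TGG Trp / AGC Ser — nonsynonymous.
Codon 7: TTT Phe / TTC Phe — synonymous.
Nonsynonymous differences: 5.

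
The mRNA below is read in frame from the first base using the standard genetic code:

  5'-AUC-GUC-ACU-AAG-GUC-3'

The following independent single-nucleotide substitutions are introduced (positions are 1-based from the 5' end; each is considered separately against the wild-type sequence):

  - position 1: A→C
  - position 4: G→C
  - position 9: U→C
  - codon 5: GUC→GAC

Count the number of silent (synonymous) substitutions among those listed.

1

Codon 1: AUC (Ile) → CUC (Leu) — missense.
Codon 2: GUC (Val) → CUC (Leu) — missense.
Codon 3: ACU (Thr) → ACC (Thr) — synonymous.
Codon 5: GUC (Val) → GAC (Asp) — missense.
Synonymous: 1 of 4.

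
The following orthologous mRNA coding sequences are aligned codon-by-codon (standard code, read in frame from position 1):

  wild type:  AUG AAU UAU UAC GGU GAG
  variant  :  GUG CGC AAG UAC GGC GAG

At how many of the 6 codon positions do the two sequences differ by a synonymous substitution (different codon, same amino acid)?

1

Codon 1: AUG Met / GUG Val — nonsynonymous.
Codon 2: AAU Asn / CGC Arg — nonsynonymous.
Codon 3: UAU Tyr / AAG Lys — nonsynonymous.
Codon 4: UAC Tyr / UAC Tyr — identical.
Codon 5: GGU Gly / GGC Gly — synonymous.
Codon 6: GAG Glu / GAG Glu — identical.
Synonymous differences: 1.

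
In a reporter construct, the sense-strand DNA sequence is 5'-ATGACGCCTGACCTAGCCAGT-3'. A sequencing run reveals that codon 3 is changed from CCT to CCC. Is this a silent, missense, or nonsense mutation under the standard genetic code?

Position 9 falls in codon 3: CCT → Pro.
After the substitution the codon is CCC → Pro.
Both encode Pro, so the change is synonymous.

silent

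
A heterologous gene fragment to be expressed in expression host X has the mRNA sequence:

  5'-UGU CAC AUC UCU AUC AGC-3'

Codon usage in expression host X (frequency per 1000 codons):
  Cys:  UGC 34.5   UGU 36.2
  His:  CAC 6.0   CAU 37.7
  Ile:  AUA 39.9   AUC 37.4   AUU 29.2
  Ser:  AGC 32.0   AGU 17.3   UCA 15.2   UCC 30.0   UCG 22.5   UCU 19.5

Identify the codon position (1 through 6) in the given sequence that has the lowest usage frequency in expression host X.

Codon 1 UGU (Cys): 36.2 per 1000.
Codon 2 CAC (His): 6.0 per 1000.
Codon 3 AUC (Ile): 37.4 per 1000.
Codon 4 UCU (Ser): 19.5 per 1000.
Codon 5 AUC (Ile): 37.4 per 1000.
Codon 6 AGC (Ser): 32.0 per 1000.
Lowest frequency is 6.0 at codon 2.

2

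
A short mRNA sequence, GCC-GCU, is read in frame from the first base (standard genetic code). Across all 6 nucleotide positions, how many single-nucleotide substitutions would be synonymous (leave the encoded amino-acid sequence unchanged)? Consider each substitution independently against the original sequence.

Codon 1 (GCC, Ala): 3 synonymous substitutions.
Codon 2 (GCU, Ala): 3 synonymous substitutions.
Total: 3 + 3 = 6.

6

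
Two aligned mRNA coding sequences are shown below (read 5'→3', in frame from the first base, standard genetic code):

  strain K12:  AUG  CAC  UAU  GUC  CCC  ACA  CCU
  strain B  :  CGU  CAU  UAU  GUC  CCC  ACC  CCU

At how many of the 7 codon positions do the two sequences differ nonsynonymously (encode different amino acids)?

1

Codon 1: AUG Met / CGU Arg — nonsynonymous.
Codon 2: CAC His / CAU His — synonymous.
Codon 3: UAU Tyr / UAU Tyr — identical.
Codon 4: GUC Val / GUC Val — identical.
Codon 5: CCC Pro / CCC Pro — identical.
Codon 6: ACA Thr / ACC Thr — synonymous.
Codon 7: CCU Pro / CCU Pro — identical.
Nonsynonymous differences: 1.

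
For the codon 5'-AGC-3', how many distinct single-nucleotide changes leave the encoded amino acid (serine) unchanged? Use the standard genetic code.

1

Position 1: none → 0 synonymous.
Position 2: none → 0 synonymous.
Position 3: AGU → 1 synonymous.
Total: 0 + 0 + 1 = 1.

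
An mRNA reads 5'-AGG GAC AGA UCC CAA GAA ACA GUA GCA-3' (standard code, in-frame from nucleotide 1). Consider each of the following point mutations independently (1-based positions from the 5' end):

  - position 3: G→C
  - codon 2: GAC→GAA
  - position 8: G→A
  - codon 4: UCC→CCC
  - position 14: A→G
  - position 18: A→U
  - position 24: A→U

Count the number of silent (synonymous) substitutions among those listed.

Codon 1: AGG (Arg) → AGC (Ser) — missense.
Codon 2: GAC (Asp) → GAA (Glu) — missense.
Codon 3: AGA (Arg) → AAA (Lys) — missense.
Codon 4: UCC (Ser) → CCC (Pro) — missense.
Codon 5: CAA (Gln) → CGA (Arg) — missense.
Codon 6: GAA (Glu) → GAU (Asp) — missense.
Codon 8: GUA (Val) → GUU (Val) — synonymous.
Synonymous: 1 of 7.

1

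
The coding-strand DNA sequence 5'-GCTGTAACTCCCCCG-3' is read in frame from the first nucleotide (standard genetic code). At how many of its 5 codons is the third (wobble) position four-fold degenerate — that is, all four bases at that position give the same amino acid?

5

Codon 1 GCT (Ala): third position 4-fold.
Codon 2 GTA (Val): third position 4-fold.
Codon 3 ACT (Thr): third position 4-fold.
Codon 4 CCC (Pro): third position 4-fold.
Codon 5 CCG (Pro): third position 4-fold.
Four-fold degenerate third positions: 5.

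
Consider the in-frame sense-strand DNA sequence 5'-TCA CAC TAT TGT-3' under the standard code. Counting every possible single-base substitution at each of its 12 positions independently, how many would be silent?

Codon 1 (TCA, Ser): 3 synonymous substitutions.
Codon 2 (CAC, His): 1 synonymous substitution.
Codon 3 (TAT, Tyr): 1 synonymous substitution.
Codon 4 (TGT, Cys): 1 synonymous substitution.
Total: 3 + 1 + 1 + 1 = 6.

6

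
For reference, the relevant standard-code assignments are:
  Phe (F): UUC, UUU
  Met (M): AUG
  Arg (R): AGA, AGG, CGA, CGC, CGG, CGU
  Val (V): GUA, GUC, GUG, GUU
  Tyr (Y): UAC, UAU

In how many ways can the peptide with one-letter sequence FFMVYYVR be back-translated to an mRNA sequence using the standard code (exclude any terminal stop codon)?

Phe: 2 codons.
Phe: 2 codons.
Met: 1 codon.
Val: 4 codons.
Tyr: 2 codons.
Tyr: 2 codons.
Val: 4 codons.
Arg: 6 codons.
2 × 2 × 1 × 4 × 2 × 2 × 4 × 6 = 1536.

1536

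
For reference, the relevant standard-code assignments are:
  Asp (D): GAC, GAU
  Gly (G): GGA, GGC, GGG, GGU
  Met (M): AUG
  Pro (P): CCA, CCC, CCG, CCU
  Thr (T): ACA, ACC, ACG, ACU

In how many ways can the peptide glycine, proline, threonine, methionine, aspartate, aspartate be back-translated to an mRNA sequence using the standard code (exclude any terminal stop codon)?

Gly: 4 codons.
Pro: 4 codons.
Thr: 4 codons.
Met: 1 codon.
Asp: 2 codons.
Asp: 2 codons.
4 × 4 × 4 × 1 × 2 × 2 = 256.

256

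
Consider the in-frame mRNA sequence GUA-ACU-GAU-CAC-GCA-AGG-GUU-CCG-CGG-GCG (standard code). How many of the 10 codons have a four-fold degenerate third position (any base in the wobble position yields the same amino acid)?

Codon 1 GUA (Val): third position 4-fold.
Codon 2 ACU (Thr): third position 4-fold.
Codon 3 GAU (Asp): third position 2-fold.
Codon 4 CAC (His): third position 2-fold.
Codon 5 GCA (Ala): third position 4-fold.
Codon 6 AGG (Arg): third position 2-fold.
Codon 7 GUU (Val): third position 4-fold.
Codon 8 CCG (Pro): third position 4-fold.
Codon 9 CGG (Arg): third position 4-fold.
Codon 10 GCG (Ala): third position 4-fold.
Four-fold degenerate third positions: 7.

7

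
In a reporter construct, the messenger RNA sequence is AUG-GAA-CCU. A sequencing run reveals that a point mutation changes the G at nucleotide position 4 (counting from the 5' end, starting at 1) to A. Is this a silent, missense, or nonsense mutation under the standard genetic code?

Position 4 falls in codon 2: GAA → Glu.
After the substitution the codon is AAA → Lys.
Glu ≠ Lys, so this is a missense mutation.

missense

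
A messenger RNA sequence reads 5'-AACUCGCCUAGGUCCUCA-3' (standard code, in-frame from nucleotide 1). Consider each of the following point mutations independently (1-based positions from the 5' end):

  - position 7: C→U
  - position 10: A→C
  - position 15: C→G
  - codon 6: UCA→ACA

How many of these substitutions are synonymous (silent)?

Codon 3: CCU (Pro) → UCU (Ser) — missense.
Codon 4: AGG (Arg) → CGG (Arg) — synonymous.
Codon 5: UCC (Ser) → UCG (Ser) — synonymous.
Codon 6: UCA (Ser) → ACA (Thr) — missense.
Synonymous: 2 of 4.

2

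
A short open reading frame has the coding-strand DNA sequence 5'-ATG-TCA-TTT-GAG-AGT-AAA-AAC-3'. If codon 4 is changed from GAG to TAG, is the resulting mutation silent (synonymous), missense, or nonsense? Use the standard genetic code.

Position 10 falls in codon 4: GAG → Glu.
After the substitution the codon is TAG → Stop.
The new codon is a stop codon, so this is a nonsense mutation.

nonsense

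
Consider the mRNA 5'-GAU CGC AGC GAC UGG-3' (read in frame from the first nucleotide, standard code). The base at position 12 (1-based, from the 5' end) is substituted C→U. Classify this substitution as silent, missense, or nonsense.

Position 12 falls in codon 4: GAC → Asp.
After the substitution the codon is GAU → Asp.
Both encode Asp, so the change is synonymous.

silent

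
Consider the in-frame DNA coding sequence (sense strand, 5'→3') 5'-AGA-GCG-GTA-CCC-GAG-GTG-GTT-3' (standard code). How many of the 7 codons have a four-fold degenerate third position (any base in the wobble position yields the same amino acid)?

5

Codon 1 AGA (Arg): third position 2-fold.
Codon 2 GCG (Ala): third position 4-fold.
Codon 3 GTA (Val): third position 4-fold.
Codon 4 CCC (Pro): third position 4-fold.
Codon 5 GAG (Glu): third position 2-fold.
Codon 6 GTG (Val): third position 4-fold.
Codon 7 GTT (Val): third position 4-fold.
Four-fold degenerate third positions: 5.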